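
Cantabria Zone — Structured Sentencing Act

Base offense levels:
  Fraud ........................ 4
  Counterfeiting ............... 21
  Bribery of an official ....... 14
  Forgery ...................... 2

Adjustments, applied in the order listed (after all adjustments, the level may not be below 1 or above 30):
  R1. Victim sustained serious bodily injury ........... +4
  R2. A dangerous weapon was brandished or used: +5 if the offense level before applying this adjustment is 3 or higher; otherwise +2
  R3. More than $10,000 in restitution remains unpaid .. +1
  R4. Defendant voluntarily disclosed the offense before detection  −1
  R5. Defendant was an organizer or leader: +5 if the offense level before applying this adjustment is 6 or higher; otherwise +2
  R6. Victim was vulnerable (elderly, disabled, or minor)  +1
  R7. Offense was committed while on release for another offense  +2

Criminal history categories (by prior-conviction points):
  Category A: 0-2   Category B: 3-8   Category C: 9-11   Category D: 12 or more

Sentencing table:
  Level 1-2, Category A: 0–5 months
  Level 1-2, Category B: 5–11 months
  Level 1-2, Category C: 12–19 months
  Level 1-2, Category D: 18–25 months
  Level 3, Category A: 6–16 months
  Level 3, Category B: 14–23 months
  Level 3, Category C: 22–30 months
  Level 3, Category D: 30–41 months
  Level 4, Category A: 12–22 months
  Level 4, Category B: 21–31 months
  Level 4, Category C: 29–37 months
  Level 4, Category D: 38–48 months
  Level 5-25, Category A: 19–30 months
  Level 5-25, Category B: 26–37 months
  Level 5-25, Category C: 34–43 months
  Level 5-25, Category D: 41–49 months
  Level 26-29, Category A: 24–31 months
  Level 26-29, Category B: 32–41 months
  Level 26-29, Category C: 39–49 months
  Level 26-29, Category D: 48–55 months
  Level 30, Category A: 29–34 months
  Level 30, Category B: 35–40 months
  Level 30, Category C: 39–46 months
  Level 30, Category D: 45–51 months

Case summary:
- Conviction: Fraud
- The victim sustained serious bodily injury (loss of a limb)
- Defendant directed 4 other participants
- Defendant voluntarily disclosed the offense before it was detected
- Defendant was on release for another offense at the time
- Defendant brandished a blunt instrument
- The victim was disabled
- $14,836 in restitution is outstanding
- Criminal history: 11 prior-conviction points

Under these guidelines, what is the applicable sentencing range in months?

Base offense level for fraud: 4.
R1 applies: 4 + 4 = 8.
R2 applies (level before this adjustment is 8 ≥ 3, so +5): 8 + 5 = 13.
R3 applies: 13 + 1 = 14.
R4 applies: 14 − 1 = 13.
R5 applies (level before this adjustment is 13 ≥ 6, so +5): 13 + 5 = 18.
R6 applies: 18 + 1 = 19.
R7 applies: 19 + 2 = 21.
Final offense level: 21.
Criminal history: 11 prior points → Category C (9-11).
Level 21 falls in the 5-25 band.
Grid: Level 5-25 × Category C = 34-43 months.

34-43 months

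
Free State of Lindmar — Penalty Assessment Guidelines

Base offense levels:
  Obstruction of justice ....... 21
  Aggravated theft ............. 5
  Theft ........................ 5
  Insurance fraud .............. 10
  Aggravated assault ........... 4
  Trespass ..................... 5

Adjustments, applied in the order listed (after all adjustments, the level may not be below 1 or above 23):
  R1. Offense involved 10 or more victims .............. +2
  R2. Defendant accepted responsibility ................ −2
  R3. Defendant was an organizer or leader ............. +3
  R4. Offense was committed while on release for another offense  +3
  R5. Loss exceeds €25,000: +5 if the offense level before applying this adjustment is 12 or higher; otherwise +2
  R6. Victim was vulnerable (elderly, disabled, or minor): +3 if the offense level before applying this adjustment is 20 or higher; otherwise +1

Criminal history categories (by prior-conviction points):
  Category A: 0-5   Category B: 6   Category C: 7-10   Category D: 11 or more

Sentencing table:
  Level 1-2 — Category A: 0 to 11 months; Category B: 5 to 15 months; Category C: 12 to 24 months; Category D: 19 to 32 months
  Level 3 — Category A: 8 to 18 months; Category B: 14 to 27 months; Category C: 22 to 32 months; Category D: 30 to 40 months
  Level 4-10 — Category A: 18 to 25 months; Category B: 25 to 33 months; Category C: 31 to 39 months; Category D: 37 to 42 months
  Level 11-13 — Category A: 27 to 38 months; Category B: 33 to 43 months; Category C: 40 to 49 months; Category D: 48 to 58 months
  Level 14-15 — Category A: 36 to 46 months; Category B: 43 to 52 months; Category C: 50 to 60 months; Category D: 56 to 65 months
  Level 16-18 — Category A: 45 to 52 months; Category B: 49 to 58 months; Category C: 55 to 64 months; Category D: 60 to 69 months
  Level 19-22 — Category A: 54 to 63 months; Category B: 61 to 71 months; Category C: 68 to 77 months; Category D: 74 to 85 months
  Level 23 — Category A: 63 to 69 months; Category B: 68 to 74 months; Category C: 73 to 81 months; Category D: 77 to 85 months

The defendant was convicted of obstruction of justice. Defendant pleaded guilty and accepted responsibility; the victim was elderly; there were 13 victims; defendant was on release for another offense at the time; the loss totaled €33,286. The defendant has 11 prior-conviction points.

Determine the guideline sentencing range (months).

77-85 months

Base offense level for obstruction of justice: 21.
R1 applies: 21 + 2 = 23.
R2 applies: 23 − 2 = 21.
R4 applies: 21 + 3 = 24.
R5 applies (level before this adjustment is 24 ≥ 12, so +5): 24 + 5 = 29.
R6 applies (level before this adjustment is 29 ≥ 20, so +3): 29 + 3 = 32.
Level 32 exceeds the maximum of 23; capped at 23.
Final offense level: 23.
Criminal history: 11 prior points → Category D (11+).
Level 23 falls in the 23 band.
Grid: Level 23 × Category D = 77-85 months.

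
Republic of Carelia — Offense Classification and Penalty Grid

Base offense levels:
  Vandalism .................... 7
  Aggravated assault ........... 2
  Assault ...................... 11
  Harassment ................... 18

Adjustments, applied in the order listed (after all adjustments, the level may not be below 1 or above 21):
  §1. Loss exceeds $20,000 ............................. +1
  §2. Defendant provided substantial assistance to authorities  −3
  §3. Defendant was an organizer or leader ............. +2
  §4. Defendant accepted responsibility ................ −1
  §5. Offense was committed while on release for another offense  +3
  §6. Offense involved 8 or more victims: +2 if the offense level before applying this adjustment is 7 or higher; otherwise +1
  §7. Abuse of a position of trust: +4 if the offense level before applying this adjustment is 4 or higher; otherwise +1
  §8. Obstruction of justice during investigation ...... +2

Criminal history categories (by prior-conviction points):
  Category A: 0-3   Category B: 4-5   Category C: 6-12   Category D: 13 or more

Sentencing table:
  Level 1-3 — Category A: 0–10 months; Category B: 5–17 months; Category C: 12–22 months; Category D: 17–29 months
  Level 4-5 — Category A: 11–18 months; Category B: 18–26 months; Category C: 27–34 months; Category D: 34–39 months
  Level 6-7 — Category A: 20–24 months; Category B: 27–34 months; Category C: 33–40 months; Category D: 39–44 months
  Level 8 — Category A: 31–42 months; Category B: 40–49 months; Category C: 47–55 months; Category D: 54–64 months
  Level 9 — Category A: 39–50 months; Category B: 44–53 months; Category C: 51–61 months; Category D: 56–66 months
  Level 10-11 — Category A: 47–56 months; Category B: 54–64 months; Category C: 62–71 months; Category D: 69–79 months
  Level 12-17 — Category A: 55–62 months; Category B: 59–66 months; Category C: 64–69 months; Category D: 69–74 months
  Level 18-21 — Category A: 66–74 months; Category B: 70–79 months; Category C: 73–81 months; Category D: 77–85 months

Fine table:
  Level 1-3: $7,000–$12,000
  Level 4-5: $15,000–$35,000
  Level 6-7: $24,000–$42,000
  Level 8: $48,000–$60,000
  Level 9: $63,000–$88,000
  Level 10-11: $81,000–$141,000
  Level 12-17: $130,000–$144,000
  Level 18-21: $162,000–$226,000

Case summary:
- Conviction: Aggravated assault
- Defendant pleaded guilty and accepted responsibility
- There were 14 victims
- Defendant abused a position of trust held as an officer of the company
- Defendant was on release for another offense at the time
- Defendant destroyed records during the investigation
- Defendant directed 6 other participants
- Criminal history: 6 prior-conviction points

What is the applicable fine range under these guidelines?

Base offense level for aggravated assault: 2.
§1 does not apply.
§3 applies: 2 + 2 = 4.
§4 applies: 4 − 1 = 3.
§5 applies: 3 + 3 = 6.
§6 applies (level before this adjustment is 6 < 7, so +1): 6 + 1 = 7.
§7 applies (level before this adjustment is 7 ≥ 4, so +4): 7 + 4 = 11.
§8 applies: 11 + 2 = 13.
Final offense level: 13.
Level 13 falls in the 12-17 band.
Fine table: Level 12-17 → $130,000–$144,000.

$130,000–$144,000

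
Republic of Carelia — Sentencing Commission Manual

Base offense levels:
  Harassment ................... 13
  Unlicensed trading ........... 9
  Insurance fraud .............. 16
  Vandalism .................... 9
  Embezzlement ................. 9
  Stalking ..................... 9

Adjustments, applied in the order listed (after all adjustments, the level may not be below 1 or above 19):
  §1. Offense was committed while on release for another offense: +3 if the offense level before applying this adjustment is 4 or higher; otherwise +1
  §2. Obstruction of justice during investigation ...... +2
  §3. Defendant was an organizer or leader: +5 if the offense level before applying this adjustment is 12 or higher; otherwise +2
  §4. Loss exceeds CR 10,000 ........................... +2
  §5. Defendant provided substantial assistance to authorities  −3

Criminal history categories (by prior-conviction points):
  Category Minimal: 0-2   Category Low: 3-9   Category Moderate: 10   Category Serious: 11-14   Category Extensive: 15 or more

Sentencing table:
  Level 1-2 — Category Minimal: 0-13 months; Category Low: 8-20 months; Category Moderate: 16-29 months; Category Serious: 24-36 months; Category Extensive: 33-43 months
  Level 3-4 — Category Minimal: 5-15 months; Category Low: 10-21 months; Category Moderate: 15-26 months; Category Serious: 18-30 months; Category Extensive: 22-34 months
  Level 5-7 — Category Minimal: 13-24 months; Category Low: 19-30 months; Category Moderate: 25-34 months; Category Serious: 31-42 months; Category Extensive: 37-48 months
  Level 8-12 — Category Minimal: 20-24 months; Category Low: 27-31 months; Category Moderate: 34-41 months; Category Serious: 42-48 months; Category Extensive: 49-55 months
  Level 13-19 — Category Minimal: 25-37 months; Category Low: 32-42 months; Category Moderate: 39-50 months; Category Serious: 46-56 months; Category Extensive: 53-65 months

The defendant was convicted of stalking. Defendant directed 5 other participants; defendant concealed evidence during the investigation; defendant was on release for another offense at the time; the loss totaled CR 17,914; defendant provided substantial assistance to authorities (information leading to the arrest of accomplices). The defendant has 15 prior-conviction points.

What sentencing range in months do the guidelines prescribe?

53-65 months

Base offense level for stalking: 9.
§1 applies (level before this adjustment is 9 ≥ 4, so +3): 9 + 3 = 12.
§2 applies: 12 + 2 = 14.
§3 applies (level before this adjustment is 14 ≥ 12, so +5): 14 + 5 = 19.
§4 applies: 19 + 2 = 21.
§5 applies: 21 − 3 = 18.
Final offense level: 18.
Criminal history: 15 prior points → Category Extensive (15+).
Level 18 falls in the 13-19 band.
Grid: Level 13-19 × Category Extensive = 53-65 months.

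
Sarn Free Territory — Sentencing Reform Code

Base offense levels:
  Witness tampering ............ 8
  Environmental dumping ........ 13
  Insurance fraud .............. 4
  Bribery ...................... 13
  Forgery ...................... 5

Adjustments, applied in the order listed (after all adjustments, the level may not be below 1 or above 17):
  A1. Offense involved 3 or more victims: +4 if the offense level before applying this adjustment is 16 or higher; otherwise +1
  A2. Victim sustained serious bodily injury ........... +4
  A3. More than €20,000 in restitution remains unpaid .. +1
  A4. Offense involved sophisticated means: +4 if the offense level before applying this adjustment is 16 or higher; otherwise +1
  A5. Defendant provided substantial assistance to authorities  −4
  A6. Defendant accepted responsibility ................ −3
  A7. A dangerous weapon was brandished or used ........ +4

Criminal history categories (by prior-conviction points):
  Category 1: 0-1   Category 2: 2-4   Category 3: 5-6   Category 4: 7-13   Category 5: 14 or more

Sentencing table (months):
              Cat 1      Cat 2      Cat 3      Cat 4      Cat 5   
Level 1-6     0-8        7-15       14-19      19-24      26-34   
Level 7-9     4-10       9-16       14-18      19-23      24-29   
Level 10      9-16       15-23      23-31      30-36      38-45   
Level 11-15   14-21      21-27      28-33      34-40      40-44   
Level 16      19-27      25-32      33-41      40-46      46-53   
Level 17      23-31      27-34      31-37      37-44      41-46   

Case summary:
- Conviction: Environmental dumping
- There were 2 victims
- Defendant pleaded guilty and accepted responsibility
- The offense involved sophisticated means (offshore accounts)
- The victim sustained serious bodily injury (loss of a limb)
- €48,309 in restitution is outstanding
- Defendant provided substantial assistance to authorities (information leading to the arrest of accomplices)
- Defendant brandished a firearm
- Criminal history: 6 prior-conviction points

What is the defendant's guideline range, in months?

31-37 months

Base offense level for environmental dumping: 13.
A2 applies: 13 + 4 = 17.
A3 applies: 17 + 1 = 18.
A4 applies (level before this adjustment is 18 ≥ 16, so +4): 18 + 4 = 22.
A5 applies: 22 − 4 = 18.
A6 applies: 18 − 3 = 15.
A7 applies: 15 + 4 = 19.
Level 19 exceeds the maximum of 17; capped at 17.
Final offense level: 17.
Criminal history: 6 prior points → Category 3 (5-6).
Level 17 falls in the 17 band.
Grid: Level 17 × Category 3 = 31-37 months.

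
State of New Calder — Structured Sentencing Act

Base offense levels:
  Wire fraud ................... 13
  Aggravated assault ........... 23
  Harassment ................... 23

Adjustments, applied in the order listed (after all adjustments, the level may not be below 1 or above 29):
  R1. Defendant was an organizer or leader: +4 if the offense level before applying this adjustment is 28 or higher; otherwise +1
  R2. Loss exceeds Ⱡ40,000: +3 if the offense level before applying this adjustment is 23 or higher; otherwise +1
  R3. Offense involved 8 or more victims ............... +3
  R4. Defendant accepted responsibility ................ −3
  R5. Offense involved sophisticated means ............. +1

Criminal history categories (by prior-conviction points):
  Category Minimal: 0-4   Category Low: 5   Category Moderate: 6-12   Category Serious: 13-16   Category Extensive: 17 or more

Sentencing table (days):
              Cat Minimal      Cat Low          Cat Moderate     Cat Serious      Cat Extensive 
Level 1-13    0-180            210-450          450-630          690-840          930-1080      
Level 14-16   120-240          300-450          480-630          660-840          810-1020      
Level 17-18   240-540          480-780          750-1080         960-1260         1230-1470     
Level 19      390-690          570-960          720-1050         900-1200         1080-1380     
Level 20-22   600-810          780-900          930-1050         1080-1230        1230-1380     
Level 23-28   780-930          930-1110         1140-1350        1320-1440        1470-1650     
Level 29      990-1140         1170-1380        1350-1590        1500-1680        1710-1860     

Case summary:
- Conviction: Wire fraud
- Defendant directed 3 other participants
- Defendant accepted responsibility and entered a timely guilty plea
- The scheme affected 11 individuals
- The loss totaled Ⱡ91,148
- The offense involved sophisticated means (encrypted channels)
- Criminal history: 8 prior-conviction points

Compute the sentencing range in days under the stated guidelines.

480-630 days

Base offense level for wire fraud: 13.
R1 applies (level before this adjustment is 13 < 28, so +1): 13 + 1 = 14.
R2 applies (level before this adjustment is 14 < 23, so +1): 14 + 1 = 15.
R3 applies: 15 + 3 = 18.
R4 applies: 18 − 3 = 15.
R5 applies: 15 + 1 = 16.
Final offense level: 16.
Criminal history: 8 prior points → Category Moderate (6-12).
Level 16 falls in the 14-16 band.
Grid: Level 14-16 × Category Moderate = 480-630 days.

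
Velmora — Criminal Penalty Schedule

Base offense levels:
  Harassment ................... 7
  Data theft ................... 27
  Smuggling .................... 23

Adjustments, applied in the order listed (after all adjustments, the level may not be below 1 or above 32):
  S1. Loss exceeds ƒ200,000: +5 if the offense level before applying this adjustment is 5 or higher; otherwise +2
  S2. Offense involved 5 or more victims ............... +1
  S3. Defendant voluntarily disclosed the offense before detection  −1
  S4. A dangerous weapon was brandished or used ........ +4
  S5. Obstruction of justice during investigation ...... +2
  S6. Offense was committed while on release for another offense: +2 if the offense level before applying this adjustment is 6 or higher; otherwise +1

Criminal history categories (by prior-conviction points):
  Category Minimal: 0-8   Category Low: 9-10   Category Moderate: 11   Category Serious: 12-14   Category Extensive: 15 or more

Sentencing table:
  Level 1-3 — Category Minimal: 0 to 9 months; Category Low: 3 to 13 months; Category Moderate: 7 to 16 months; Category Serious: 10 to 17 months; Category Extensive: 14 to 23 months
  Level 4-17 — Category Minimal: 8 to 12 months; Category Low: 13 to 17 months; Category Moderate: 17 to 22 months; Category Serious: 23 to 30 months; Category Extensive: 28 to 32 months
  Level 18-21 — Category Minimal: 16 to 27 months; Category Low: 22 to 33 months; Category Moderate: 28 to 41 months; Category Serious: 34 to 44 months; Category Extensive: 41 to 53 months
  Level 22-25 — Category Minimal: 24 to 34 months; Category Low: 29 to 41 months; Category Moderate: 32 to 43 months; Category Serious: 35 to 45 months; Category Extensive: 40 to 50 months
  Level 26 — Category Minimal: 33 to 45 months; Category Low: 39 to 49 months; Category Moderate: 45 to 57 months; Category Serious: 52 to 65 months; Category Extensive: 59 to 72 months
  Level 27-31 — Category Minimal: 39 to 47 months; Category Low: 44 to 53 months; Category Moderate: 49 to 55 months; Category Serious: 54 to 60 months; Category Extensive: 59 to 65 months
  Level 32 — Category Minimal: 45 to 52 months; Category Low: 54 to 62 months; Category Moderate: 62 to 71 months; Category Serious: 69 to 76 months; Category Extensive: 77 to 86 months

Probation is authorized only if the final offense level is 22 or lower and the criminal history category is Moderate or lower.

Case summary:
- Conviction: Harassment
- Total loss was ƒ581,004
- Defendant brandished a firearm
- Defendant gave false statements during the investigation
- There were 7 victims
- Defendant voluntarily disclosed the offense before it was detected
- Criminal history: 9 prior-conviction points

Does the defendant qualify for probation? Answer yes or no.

Yes

Base offense level for harassment: 7.
S1 applies (level before this adjustment is 7 ≥ 5, so +5): 7 + 5 = 12.
S2 applies: 12 + 1 = 13.
S3 applies: 13 − 1 = 12.
S4 applies: 12 + 4 = 16.
S5 applies: 16 + 2 = 18.
Final offense level: 18.
Criminal history: 9 prior points → Category Low (9-10).
Level 18 falls in the 18-21 band.
Grid: Level 18-21 × Category Low = 22-33 months.
Probation check: level 18 ≤ 22 and category Low ≤ Moderate → eligible.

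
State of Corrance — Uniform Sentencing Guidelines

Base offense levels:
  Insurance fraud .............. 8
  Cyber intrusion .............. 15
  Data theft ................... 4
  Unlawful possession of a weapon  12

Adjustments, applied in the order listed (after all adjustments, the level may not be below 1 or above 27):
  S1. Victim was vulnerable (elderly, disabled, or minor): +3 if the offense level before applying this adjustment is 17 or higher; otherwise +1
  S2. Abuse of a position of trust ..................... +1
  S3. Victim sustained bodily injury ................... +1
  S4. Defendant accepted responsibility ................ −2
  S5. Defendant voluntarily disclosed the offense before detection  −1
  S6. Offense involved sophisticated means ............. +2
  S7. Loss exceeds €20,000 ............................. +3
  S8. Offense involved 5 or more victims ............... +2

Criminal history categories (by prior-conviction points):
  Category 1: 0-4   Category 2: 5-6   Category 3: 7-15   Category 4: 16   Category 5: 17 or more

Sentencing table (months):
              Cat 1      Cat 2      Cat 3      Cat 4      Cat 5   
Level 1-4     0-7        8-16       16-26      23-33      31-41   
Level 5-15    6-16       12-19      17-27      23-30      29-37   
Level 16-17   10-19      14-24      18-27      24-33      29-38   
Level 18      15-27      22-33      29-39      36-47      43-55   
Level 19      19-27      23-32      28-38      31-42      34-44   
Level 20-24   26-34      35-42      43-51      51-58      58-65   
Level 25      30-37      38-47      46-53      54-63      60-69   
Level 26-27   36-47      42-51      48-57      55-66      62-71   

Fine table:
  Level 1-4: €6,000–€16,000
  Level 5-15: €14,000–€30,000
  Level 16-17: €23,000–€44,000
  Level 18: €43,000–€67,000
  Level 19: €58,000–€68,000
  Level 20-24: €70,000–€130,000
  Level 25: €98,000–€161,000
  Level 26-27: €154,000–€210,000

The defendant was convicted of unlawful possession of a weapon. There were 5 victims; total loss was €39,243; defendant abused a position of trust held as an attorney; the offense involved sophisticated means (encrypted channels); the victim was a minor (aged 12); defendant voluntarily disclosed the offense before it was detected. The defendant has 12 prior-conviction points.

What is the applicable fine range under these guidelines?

€70,000–€130,000

Base offense level for unlawful possession of a weapon: 12.
S1 applies (level before this adjustment is 12 < 17, so +1): 12 + 1 = 13.
S2 applies: 13 + 1 = 14.
S5 applies: 14 − 1 = 13.
S6 applies: 13 + 2 = 15.
S7 applies: 15 + 3 = 18.
S8 applies: 18 + 2 = 20.
Final offense level: 20.
Level 20 falls in the 20-24 band.
Fine table: Level 20-24 → €70,000–€130,000.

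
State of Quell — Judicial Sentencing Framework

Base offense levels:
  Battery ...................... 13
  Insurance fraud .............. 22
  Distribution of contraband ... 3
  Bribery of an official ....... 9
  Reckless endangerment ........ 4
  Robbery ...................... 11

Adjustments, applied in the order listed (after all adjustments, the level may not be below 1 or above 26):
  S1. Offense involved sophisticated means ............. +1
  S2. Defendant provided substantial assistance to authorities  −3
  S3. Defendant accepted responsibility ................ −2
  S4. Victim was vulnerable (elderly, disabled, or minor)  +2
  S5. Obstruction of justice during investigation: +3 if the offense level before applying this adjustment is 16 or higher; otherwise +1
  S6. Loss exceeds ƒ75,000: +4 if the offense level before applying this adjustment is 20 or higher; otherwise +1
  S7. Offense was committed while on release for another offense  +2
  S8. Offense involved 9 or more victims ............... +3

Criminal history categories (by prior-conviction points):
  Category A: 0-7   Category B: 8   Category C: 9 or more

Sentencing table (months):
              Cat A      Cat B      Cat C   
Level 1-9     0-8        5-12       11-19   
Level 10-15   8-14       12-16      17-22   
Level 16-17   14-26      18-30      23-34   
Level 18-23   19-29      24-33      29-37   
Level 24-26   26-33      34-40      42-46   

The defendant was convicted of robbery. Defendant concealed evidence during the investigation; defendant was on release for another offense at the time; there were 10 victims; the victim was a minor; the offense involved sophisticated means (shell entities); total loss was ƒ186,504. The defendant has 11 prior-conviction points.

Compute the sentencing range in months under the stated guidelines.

Base offense level for robbery: 11.
S1 applies: 11 + 1 = 12.
S2 does not apply.
S3 does not apply.
S4 applies: 12 + 2 = 14.
S5 applies (level before this adjustment is 14 < 16, so +1): 14 + 1 = 15.
S6 applies (level before this adjustment is 15 < 20, so +1): 15 + 1 = 16.
S7 applies: 16 + 2 = 18.
S8 applies: 18 + 3 = 21.
Final offense level: 21.
Criminal history: 11 prior points → Category C (9+).
Level 21 falls in the 18-23 band.
Grid: Level 18-23 × Category C = 29-37 months.

29-37 months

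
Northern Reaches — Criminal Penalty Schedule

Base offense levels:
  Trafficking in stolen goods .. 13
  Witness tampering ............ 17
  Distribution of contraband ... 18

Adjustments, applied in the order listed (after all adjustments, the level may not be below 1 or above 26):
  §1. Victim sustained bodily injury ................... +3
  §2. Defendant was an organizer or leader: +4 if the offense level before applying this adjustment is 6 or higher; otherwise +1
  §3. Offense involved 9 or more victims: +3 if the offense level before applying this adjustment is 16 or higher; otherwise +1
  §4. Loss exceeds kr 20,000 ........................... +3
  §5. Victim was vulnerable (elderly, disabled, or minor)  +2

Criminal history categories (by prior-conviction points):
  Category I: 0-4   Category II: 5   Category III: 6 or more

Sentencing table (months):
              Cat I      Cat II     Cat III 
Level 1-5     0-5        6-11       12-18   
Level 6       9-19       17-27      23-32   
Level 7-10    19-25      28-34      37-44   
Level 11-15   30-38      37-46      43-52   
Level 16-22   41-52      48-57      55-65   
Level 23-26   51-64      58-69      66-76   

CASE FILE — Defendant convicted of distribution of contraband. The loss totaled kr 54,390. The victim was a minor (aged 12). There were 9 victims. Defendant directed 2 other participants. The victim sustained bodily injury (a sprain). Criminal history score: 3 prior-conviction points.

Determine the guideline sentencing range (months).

Base offense level for distribution of contraband: 18.
§1 applies: 18 + 3 = 21.
§2 applies (level before this adjustment is 21 ≥ 6, so +4): 21 + 4 = 25.
§3 applies (level before this adjustment is 25 ≥ 16, so +3): 25 + 3 = 28.
§4 applies: 28 + 3 = 31.
§5 applies: 31 + 2 = 33.
Level 33 exceeds the maximum of 26; capped at 26.
Final offense level: 26.
Criminal history: 3 prior points → Category I (0-4).
Level 26 falls in the 23-26 band.
Grid: Level 23-26 × Category I = 51-64 months.

51-64 months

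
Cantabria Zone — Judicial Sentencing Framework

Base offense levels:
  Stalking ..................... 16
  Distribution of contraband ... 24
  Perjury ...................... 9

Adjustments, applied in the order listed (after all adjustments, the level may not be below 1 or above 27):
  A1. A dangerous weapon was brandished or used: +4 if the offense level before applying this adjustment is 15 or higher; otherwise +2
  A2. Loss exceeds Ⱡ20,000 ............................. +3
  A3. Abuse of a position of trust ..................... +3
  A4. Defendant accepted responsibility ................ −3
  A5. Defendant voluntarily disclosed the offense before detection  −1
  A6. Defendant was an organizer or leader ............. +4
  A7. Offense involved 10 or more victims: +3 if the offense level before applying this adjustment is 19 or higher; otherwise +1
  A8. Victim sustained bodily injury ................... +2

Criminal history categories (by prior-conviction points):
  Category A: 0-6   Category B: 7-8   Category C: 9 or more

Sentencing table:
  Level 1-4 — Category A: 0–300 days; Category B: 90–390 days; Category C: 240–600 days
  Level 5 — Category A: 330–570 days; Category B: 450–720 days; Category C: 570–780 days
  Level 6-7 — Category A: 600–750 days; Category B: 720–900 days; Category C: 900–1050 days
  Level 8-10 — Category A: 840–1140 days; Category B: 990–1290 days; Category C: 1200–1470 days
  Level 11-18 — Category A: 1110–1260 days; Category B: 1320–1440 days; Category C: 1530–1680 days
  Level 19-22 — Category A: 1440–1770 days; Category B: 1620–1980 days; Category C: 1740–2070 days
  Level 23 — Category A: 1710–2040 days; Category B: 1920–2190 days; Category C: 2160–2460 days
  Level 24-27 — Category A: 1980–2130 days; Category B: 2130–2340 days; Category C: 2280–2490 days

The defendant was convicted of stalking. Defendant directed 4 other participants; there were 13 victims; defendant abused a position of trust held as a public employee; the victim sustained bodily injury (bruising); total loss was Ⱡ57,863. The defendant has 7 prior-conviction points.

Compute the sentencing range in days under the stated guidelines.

2130-2340 days

Base offense level for stalking: 16.
A2 applies: 16 + 3 = 19.
A3 applies: 19 + 3 = 22.
A4 does not apply.
A5 does not apply.
A6 applies: 22 + 4 = 26.
A7 applies (level before this adjustment is 26 ≥ 19, so +3): 26 + 3 = 29.
A8 applies: 29 + 2 = 31.
Level 31 exceeds the maximum of 27; capped at 27.
Final offense level: 27.
Criminal history: 7 prior points → Category B (7-8).
Level 27 falls in the 24-27 band.
Grid: Level 24-27 × Category B = 2130-2340 days.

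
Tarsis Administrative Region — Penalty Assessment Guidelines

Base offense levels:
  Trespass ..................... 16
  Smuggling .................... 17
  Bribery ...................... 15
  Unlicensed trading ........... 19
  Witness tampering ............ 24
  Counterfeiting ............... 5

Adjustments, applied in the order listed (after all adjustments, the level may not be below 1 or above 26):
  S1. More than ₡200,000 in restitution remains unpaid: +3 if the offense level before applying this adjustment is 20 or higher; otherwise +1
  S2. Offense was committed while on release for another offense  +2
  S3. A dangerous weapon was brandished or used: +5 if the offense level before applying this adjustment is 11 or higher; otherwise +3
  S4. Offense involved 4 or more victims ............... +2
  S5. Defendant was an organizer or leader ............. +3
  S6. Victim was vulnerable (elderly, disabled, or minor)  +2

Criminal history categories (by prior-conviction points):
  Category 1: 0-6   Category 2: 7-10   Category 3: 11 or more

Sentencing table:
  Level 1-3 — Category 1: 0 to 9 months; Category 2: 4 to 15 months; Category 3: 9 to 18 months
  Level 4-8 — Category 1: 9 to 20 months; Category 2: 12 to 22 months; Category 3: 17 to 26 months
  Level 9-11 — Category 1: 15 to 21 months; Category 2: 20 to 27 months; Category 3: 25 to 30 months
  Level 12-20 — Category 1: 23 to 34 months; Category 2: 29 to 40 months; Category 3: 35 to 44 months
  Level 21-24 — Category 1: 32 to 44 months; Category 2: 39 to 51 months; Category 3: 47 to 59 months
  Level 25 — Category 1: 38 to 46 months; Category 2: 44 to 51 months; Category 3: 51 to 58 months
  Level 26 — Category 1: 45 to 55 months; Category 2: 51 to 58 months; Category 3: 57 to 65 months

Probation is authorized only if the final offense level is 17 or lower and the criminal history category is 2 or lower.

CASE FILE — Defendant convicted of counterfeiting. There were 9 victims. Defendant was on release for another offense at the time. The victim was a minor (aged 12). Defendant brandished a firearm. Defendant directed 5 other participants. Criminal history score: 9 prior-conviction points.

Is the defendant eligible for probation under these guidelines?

Base offense level for counterfeiting: 5.
S2 applies: 5 + 2 = 7.
S3 applies (level before this adjustment is 7 < 11, so +3): 7 + 3 = 10.
S4 applies: 10 + 2 = 12.
S5 applies: 12 + 3 = 15.
S6 applies: 15 + 2 = 17.
Final offense level: 17.
Criminal history: 9 prior points → Category 2 (7-10).
Level 17 falls in the 12-20 band.
Grid: Level 12-20 × Category 2 = 29-40 months.
Probation check: level 17 ≤ 17 and category 2 ≤ 2 → eligible.

Yes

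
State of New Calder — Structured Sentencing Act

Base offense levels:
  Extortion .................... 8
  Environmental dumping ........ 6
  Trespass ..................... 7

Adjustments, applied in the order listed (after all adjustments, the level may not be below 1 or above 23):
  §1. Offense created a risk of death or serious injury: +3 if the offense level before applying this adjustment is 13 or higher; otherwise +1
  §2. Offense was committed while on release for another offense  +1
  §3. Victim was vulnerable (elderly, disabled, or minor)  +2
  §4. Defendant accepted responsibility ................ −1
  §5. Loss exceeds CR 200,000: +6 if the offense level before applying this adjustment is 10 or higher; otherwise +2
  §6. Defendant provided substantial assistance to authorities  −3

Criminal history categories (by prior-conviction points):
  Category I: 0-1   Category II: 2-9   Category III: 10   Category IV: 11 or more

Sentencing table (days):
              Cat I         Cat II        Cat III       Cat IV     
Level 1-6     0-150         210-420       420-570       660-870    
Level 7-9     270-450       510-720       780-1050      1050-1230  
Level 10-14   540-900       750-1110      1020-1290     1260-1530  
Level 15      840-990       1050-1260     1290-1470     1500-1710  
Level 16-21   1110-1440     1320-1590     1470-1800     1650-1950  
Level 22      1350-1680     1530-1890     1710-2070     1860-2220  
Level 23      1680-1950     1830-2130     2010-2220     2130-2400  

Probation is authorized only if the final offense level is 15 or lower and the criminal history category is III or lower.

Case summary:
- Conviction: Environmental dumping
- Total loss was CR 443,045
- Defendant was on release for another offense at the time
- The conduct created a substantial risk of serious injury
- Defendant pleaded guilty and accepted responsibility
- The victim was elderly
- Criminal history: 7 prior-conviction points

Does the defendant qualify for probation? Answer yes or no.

Yes

Base offense level for environmental dumping: 6.
§1 applies (level before this adjustment is 6 < 13, so +1): 6 + 1 = 7.
§2 applies: 7 + 1 = 8.
§3 applies: 8 + 2 = 10.
§4 applies: 10 − 1 = 9.
§5 applies (level before this adjustment is 9 < 10, so +2): 9 + 2 = 11.
§6 does not apply.
Final offense level: 11.
Criminal history: 7 prior points → Category II (2-9).
Level 11 falls in the 10-14 band.
Grid: Level 10-14 × Category II = 750-1110 days.
Probation check: level 11 ≤ 15 and category II ≤ III → eligible.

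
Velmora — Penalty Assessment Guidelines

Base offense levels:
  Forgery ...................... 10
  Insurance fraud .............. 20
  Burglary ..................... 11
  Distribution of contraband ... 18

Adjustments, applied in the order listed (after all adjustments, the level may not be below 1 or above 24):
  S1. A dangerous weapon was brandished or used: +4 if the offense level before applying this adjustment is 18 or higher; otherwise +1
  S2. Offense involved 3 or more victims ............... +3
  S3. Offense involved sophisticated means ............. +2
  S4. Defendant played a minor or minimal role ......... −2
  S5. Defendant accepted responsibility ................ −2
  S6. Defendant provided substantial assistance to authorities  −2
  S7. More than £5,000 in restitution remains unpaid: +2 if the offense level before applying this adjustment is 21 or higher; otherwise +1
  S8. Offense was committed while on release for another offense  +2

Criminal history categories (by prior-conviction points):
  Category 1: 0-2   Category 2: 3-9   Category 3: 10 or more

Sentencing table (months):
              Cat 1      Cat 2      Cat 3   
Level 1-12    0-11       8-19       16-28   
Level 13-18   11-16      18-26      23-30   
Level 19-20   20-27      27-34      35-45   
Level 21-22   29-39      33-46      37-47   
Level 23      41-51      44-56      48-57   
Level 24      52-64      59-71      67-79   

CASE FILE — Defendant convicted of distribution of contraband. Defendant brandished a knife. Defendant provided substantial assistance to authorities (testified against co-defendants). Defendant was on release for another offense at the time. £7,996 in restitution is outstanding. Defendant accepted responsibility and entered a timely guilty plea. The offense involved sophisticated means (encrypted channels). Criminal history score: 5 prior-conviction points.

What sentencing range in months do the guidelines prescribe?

Base offense level for distribution of contraband: 18.
S1 applies (level before this adjustment is 18 ≥ 18, so +4): 18 + 4 = 22.
S2 does not apply.
S3 applies: 22 + 2 = 24.
S5 applies: 24 − 2 = 22.
S6 applies: 22 − 2 = 20.
S7 applies (level before this adjustment is 20 < 21, so +1): 20 + 1 = 21.
S8 applies: 21 + 2 = 23.
Final offense level: 23.
Criminal history: 5 prior points → Category 2 (3-9).
Level 23 falls in the 23 band.
Grid: Level 23 × Category 2 = 44-56 months.

44-56 months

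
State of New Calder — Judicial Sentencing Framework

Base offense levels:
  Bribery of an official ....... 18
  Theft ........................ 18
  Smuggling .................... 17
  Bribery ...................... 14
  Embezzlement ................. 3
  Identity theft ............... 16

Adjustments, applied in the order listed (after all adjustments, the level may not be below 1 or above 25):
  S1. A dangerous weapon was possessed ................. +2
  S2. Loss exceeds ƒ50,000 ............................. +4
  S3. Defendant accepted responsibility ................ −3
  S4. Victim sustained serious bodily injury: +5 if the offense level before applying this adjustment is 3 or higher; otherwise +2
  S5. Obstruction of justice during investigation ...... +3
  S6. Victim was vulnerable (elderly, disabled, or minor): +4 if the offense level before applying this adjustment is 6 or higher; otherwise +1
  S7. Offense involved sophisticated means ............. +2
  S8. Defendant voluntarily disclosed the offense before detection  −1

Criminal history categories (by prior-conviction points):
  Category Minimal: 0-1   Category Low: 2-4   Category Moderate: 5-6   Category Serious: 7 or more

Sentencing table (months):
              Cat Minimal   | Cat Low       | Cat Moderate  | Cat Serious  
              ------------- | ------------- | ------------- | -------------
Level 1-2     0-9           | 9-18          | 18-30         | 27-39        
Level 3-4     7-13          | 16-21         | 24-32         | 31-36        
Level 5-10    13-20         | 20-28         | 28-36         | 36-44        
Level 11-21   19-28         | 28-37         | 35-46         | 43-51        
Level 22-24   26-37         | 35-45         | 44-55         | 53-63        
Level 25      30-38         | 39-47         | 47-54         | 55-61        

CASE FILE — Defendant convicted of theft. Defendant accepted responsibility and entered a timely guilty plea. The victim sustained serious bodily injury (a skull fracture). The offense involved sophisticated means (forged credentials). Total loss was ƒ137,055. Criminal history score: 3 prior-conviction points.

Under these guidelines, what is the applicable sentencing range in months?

39-47 months

Base offense level for theft: 18.
S2 applies: 18 + 4 = 22.
S3 applies: 22 − 3 = 19.
S4 applies (level before this adjustment is 19 ≥ 3, so +5): 19 + 5 = 24.
S6 does not apply.
S7 applies: 24 + 2 = 26.
S8 does not apply.
Level 26 exceeds the maximum of 25; capped at 25.
Final offense level: 25.
Criminal history: 3 prior points → Category Low (2-4).
Level 25 falls in the 25 band.
Grid: Level 25 × Category Low = 39-47 months.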